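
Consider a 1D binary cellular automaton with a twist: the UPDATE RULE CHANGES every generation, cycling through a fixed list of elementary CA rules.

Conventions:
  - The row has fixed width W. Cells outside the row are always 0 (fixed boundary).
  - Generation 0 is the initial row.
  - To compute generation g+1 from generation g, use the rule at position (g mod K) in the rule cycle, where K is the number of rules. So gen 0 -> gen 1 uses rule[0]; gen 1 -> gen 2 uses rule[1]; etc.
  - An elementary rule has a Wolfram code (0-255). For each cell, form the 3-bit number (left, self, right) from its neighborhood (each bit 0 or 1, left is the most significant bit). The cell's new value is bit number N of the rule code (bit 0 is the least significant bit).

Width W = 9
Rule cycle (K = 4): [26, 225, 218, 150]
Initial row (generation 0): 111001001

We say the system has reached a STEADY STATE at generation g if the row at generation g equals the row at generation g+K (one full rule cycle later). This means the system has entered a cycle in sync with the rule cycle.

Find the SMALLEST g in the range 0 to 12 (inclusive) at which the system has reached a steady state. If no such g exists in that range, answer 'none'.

Answer: none

Derivation:
Gen 0: 111001001
Gen 1 (rule 26): 100110110
Gen 2 (rule 225): 000011010
Gen 3 (rule 218): 000111001
Gen 4 (rule 150): 001010111
Gen 5 (rule 26): 010000100
Gen 6 (rule 225): 000110001
Gen 7 (rule 218): 001111010
Gen 8 (rule 150): 010110011
Gen 9 (rule 26): 100101110
Gen 10 (rule 225): 000010110
Gen 11 (rule 218): 000100111
Gen 12 (rule 150): 001111010
Gen 13 (rule 26): 011000001
Gen 14 (rule 225): 001011100
Gen 15 (rule 218): 010011110
Gen 16 (rule 150): 111101101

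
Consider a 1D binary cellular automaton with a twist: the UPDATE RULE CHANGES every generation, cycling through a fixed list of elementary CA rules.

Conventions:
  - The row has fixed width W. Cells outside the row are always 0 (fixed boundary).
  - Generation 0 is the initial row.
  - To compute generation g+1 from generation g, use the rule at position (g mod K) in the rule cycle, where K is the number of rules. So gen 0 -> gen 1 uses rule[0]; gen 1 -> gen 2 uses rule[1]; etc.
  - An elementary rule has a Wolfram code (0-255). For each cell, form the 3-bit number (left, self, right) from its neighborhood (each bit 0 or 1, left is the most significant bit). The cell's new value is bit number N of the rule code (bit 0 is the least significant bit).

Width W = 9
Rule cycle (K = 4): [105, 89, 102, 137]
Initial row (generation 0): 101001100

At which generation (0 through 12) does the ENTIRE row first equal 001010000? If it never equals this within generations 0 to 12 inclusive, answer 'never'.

Answer: never

Derivation:
Gen 0: 101001100
Gen 1 (rule 105): 010001101
Gen 2 (rule 89): 001101100
Gen 3 (rule 102): 010110100
Gen 4 (rule 137): 000100001
Gen 5 (rule 105): 110001100
Gen 6 (rule 89): 111101111
Gen 7 (rule 102): 000110001
Gen 8 (rule 137): 110100100
Gen 9 (rule 105): 111000001
Gen 10 (rule 89): 101111100
Gen 11 (rule 102): 110000100
Gen 12 (rule 137): 100110001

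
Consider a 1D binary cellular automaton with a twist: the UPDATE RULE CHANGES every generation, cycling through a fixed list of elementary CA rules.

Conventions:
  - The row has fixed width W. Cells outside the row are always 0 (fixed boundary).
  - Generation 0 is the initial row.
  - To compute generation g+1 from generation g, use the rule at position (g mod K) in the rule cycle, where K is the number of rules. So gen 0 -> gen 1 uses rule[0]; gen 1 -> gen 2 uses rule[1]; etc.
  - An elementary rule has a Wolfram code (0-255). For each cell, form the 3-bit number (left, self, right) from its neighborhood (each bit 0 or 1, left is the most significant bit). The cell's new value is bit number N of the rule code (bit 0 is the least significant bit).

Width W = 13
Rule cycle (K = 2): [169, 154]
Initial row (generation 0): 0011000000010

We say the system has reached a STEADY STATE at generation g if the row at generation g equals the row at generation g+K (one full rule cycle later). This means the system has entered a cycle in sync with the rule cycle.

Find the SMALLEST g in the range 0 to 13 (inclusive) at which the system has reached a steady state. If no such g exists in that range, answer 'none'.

Answer: none

Derivation:
Gen 0: 0011000000010
Gen 1 (rule 169): 1010011111000
Gen 2 (rule 154): 0001111110100
Gen 3 (rule 169): 1101111101001
Gen 4 (rule 154): 1001111000110
Gen 5 (rule 169): 0001110010100
Gen 6 (rule 154): 0011101100010
Gen 7 (rule 169): 1011011001000
Gen 8 (rule 154): 0010010110100
Gen 9 (rule 169): 1000001101001
Gen 10 (rule 154): 0100011000110
Gen 11 (rule 169): 0001010010100
Gen 12 (rule 154): 0010001100010
Gen 13 (rule 169): 1000101001000
Gen 14 (rule 154): 0101000110100
Gen 15 (rule 169): 0010010101001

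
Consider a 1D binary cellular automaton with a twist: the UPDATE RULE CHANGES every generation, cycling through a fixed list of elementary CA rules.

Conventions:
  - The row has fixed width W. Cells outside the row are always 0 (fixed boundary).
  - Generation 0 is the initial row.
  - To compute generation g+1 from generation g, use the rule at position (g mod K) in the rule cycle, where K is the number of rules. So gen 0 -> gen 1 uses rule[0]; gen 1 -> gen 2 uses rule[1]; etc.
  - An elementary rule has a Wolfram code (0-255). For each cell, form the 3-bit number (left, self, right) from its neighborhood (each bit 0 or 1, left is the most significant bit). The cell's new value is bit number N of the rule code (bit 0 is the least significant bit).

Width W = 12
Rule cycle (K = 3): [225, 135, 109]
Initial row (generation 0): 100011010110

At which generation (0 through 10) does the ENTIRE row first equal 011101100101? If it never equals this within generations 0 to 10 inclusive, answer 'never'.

Answer: 10

Derivation:
Gen 0: 100011010110
Gen 1 (rule 225): 001001101010
Gen 2 (rule 135): 111010001010
Gen 3 (rule 109): 101110101110
Gen 4 (rule 225): 010111010110
Gen 5 (rule 135): 110010010000
Gen 6 (rule 109): 110010010111
Gen 7 (rule 225): 010000001011
Gen 8 (rule 135): 110111111000
Gen 9 (rule 109): 111100001011
Gen 10 (rule 225): 011101100101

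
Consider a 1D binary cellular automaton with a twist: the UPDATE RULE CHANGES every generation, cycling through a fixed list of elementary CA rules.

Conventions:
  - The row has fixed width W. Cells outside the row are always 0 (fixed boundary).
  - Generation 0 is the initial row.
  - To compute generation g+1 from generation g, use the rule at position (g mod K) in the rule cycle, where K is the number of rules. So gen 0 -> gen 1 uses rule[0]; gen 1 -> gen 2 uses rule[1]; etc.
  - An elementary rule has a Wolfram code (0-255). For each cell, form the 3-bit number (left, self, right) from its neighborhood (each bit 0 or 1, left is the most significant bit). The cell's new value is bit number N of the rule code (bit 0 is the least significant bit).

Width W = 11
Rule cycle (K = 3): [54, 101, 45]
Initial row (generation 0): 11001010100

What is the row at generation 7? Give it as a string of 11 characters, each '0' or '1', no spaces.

Answer: 10001001111

Derivation:
Gen 0: 11001010100
Gen 1 (rule 54): 00111111110
Gen 2 (rule 101): 10000000010
Gen 3 (rule 45): 10111111010
Gen 4 (rule 54): 11000000111
Gen 5 (rule 101): 01011110001
Gen 6 (rule 45): 01110000101
Gen 7 (rule 54): 10001001111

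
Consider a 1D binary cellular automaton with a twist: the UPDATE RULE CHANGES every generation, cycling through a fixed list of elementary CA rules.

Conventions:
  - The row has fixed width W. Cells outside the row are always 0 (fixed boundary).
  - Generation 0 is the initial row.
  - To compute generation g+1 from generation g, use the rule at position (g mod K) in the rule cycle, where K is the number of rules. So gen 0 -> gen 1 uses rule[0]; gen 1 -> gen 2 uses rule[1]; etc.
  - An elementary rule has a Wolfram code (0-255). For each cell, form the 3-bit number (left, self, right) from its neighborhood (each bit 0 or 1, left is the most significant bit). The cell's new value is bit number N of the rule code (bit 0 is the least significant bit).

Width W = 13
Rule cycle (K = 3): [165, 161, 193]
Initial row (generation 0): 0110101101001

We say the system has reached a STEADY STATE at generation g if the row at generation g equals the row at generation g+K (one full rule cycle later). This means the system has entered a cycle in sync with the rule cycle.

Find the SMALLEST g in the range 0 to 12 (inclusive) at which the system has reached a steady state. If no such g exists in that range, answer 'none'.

Gen 0: 0110101101001
Gen 1 (rule 165): 0001110011001
Gen 2 (rule 161): 1100100000000
Gen 3 (rule 193): 0100001111111
Gen 4 (rule 165): 0101100111110
Gen 5 (rule 161): 0010000011100
Gen 6 (rule 193): 1000111001101
Gen 7 (rule 165): 1010010000011
Gen 8 (rule 161): 0100000111000
Gen 9 (rule 193): 0001110011011
Gen 10 (rule 165): 1100100000100
Gen 11 (rule 161): 0000001110001
Gen 12 (rule 193): 1111100110100
Gen 13 (rule 165): 0111000001101
Gen 14 (rule 161): 0010011100010
Gen 15 (rule 193): 1000001101000

Answer: none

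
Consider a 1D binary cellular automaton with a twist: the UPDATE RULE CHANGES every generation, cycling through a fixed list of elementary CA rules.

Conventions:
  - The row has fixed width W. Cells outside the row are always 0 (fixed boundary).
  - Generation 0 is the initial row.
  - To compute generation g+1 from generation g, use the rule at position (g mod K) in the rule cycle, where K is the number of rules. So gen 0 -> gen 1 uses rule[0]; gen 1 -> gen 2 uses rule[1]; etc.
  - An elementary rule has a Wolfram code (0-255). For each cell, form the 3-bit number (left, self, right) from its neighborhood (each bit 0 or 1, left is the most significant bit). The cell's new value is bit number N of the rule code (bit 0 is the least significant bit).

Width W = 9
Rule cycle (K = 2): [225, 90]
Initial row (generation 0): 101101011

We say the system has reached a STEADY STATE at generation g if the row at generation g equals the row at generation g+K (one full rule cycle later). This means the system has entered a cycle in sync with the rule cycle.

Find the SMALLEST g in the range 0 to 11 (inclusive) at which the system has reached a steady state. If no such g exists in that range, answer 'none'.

Gen 0: 101101011
Gen 1 (rule 225): 010110101
Gen 2 (rule 90): 100110000
Gen 3 (rule 225): 000010111
Gen 4 (rule 90): 000100101
Gen 5 (rule 225): 110000010
Gen 6 (rule 90): 111000101
Gen 7 (rule 225): 011010010
Gen 8 (rule 90): 111001101
Gen 9 (rule 225): 011000110
Gen 10 (rule 90): 111101111
Gen 11 (rule 225): 011110111
Gen 12 (rule 90): 110010101
Gen 13 (rule 225): 010001010

Answer: none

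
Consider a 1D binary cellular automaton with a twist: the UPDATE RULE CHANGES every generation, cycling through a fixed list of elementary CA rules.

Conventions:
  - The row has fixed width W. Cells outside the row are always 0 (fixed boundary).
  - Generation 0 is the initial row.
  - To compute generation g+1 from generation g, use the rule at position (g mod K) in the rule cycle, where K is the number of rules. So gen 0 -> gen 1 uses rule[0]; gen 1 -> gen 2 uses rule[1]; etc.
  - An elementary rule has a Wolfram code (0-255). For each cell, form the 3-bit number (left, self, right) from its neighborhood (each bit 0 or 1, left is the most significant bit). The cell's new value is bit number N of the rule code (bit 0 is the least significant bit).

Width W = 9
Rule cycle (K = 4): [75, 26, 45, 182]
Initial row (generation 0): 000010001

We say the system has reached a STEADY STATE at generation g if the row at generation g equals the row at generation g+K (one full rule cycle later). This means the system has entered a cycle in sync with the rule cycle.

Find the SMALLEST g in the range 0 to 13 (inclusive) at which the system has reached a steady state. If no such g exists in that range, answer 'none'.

Answer: 4

Derivation:
Gen 0: 000010001
Gen 1 (rule 75): 111100110
Gen 2 (rule 26): 100011101
Gen 3 (rule 45): 101010011
Gen 4 (rule 182): 111111100
Gen 5 (rule 75): 100000101
Gen 6 (rule 26): 010001000
Gen 7 (rule 45): 010101011
Gen 8 (rule 182): 111111100
Gen 9 (rule 75): 100000101
Gen 10 (rule 26): 010001000
Gen 11 (rule 45): 010101011
Gen 12 (rule 182): 111111100
Gen 13 (rule 75): 100000101
Gen 14 (rule 26): 010001000
Gen 15 (rule 45): 010101011
Gen 16 (rule 182): 111111100
Gen 17 (rule 75): 100000101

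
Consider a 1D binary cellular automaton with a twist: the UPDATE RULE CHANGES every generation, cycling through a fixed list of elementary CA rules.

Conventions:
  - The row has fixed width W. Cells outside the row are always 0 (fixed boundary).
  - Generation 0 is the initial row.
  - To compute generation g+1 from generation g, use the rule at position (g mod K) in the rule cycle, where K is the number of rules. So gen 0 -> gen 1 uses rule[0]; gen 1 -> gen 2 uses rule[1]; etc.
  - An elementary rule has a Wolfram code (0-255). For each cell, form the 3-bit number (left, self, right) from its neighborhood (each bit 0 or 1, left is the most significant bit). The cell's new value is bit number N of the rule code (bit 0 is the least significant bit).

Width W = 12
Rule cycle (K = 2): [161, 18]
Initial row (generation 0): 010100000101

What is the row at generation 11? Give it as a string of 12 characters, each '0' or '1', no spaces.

Gen 0: 010100000101
Gen 1 (rule 161): 001001110010
Gen 2 (rule 18): 010110001101
Gen 3 (rule 161): 001000100010
Gen 4 (rule 18): 010101010101
Gen 5 (rule 161): 001010101010
Gen 6 (rule 18): 010000000001
Gen 7 (rule 161): 000111111100
Gen 8 (rule 18): 001000000010
Gen 9 (rule 161): 100011111000
Gen 10 (rule 18): 010100000100
Gen 11 (rule 161): 001001110001

Answer: 001001110001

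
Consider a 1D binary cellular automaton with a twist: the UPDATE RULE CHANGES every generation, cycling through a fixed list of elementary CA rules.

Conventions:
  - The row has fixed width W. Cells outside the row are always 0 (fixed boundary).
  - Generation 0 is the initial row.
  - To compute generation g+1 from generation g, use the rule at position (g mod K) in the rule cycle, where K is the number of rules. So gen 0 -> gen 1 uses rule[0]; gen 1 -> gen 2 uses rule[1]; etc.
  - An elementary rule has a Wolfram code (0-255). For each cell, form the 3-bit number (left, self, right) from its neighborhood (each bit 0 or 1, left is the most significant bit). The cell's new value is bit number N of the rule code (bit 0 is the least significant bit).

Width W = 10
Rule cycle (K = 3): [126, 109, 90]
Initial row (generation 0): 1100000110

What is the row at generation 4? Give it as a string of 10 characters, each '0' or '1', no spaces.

Answer: 0000001111

Derivation:
Gen 0: 1100000110
Gen 1 (rule 126): 1110001111
Gen 2 (rule 109): 1010101001
Gen 3 (rule 90): 0000000110
Gen 4 (rule 126): 0000001111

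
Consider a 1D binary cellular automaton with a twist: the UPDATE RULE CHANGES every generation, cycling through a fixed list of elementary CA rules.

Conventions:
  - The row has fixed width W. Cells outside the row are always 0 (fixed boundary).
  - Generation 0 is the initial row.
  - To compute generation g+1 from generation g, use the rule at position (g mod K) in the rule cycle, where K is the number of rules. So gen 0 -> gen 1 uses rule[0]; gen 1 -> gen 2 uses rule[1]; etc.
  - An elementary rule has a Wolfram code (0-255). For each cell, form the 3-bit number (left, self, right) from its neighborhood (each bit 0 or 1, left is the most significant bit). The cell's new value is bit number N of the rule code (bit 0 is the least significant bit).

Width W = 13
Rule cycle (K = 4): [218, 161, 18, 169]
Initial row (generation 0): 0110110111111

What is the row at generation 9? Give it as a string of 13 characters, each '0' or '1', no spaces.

Gen 0: 0110110111111
Gen 1 (rule 218): 1110110111111
Gen 2 (rule 161): 0101001011110
Gen 3 (rule 18): 1000110000001
Gen 4 (rule 169): 0010100111100
Gen 5 (rule 218): 0100011111110
Gen 6 (rule 161): 0001001111100
Gen 7 (rule 18): 0010110000010
Gen 8 (rule 169): 1001100111000
Gen 9 (rule 218): 0111111111100

Answer: 0111111111100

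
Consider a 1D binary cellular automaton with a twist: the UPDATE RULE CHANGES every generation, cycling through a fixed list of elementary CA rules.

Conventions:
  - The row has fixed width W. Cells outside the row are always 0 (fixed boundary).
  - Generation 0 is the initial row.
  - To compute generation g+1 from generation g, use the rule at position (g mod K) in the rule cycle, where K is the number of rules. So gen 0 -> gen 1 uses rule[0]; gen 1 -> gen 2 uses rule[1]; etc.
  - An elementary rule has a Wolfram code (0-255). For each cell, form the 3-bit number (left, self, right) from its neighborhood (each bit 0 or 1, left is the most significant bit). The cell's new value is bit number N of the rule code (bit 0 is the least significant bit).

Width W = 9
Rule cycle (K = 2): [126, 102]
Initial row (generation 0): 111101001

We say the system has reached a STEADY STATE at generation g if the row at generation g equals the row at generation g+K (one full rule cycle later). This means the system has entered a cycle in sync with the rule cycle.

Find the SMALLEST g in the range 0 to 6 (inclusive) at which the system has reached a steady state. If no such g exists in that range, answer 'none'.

Gen 0: 111101001
Gen 1 (rule 126): 100111111
Gen 2 (rule 102): 101000001
Gen 3 (rule 126): 111100011
Gen 4 (rule 102): 000100101
Gen 5 (rule 126): 001111111
Gen 6 (rule 102): 010000001
Gen 7 (rule 126): 111000011
Gen 8 (rule 102): 001000101

Answer: none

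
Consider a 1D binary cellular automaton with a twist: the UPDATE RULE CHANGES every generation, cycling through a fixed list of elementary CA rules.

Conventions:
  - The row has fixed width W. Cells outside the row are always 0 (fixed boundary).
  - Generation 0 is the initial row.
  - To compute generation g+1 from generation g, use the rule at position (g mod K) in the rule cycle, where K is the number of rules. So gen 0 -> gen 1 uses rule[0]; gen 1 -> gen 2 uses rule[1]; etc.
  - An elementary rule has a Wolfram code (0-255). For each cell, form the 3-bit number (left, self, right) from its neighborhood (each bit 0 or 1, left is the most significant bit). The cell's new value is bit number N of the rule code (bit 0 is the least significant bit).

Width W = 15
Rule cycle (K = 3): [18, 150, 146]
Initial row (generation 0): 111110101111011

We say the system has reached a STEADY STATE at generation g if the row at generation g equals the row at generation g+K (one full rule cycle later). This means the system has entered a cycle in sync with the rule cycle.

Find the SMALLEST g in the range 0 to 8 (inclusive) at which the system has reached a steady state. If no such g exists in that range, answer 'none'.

Answer: 1

Derivation:
Gen 0: 111110101111011
Gen 1 (rule 18): 000000000000000
Gen 2 (rule 150): 000000000000000
Gen 3 (rule 146): 000000000000000
Gen 4 (rule 18): 000000000000000
Gen 5 (rule 150): 000000000000000
Gen 6 (rule 146): 000000000000000
Gen 7 (rule 18): 000000000000000
Gen 8 (rule 150): 000000000000000
Gen 9 (rule 146): 000000000000000
Gen 10 (rule 18): 000000000000000
Gen 11 (rule 150): 000000000000000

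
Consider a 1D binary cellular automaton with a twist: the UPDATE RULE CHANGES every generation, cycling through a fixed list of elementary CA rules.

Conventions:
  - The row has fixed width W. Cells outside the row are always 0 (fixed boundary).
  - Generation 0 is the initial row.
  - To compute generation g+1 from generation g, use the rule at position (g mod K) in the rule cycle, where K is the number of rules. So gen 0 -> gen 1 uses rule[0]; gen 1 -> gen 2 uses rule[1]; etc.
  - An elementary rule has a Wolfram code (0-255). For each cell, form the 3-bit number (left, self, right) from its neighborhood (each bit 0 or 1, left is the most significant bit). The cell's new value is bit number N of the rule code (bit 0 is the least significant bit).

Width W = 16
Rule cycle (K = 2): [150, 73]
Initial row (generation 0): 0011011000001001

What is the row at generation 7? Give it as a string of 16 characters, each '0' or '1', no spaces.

Gen 0: 0011011000001001
Gen 1 (rule 150): 0100000100011111
Gen 2 (rule 73): 0001110001010001
Gen 3 (rule 150): 0010101011011011
Gen 4 (rule 73): 1000000011011011
Gen 5 (rule 150): 1100000100000000
Gen 6 (rule 73): 1101110001111111
Gen 7 (rule 150): 0000101010111110

Answer: 0000101010111110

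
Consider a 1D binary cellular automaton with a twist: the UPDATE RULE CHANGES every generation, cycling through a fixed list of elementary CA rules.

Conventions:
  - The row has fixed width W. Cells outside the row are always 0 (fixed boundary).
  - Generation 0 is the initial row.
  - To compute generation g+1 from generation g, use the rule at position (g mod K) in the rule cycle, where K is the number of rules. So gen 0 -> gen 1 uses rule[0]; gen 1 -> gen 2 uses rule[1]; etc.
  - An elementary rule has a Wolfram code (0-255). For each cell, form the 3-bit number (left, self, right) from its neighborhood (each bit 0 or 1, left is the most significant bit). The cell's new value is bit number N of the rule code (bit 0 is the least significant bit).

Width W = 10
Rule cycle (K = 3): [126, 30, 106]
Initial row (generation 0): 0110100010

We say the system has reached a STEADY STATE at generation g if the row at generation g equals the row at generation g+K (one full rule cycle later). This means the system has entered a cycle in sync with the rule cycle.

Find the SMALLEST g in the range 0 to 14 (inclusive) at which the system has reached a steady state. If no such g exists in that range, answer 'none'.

Answer: none

Derivation:
Gen 0: 0110100010
Gen 1 (rule 126): 1111110111
Gen 2 (rule 30): 1000000100
Gen 3 (rule 106): 0000001000
Gen 4 (rule 126): 0000011100
Gen 5 (rule 30): 0000110010
Gen 6 (rule 106): 0001110100
Gen 7 (rule 126): 0011011110
Gen 8 (rule 30): 0110010001
Gen 9 (rule 106): 1110100010
Gen 10 (rule 126): 1011110111
Gen 11 (rule 30): 1010000100
Gen 12 (rule 106): 0100001000
Gen 13 (rule 126): 1110011100
Gen 14 (rule 30): 1001110010
Gen 15 (rule 106): 0011010100
Gen 16 (rule 126): 0111111110
Gen 17 (rule 30): 1100000001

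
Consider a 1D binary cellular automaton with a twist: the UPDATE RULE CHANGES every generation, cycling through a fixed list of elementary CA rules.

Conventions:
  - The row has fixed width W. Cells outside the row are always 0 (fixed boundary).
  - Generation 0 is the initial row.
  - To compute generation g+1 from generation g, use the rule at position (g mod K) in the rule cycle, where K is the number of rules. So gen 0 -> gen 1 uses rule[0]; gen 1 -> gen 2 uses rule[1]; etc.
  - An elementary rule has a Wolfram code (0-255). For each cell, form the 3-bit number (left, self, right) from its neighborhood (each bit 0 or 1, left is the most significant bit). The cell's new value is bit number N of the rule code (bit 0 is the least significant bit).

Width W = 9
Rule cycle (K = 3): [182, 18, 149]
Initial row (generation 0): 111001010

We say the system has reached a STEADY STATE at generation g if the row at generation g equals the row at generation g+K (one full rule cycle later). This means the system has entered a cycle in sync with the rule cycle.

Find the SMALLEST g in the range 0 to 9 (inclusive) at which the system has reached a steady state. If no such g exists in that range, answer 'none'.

Answer: none

Derivation:
Gen 0: 111001010
Gen 1 (rule 182): 010111111
Gen 2 (rule 18): 100000000
Gen 3 (rule 149): 111111111
Gen 4 (rule 182): 011111110
Gen 5 (rule 18): 100000001
Gen 6 (rule 149): 111111101
Gen 7 (rule 182): 011111011
Gen 8 (rule 18): 100000000
Gen 9 (rule 149): 111111111
Gen 10 (rule 182): 011111110
Gen 11 (rule 18): 100000001
Gen 12 (rule 149): 111111101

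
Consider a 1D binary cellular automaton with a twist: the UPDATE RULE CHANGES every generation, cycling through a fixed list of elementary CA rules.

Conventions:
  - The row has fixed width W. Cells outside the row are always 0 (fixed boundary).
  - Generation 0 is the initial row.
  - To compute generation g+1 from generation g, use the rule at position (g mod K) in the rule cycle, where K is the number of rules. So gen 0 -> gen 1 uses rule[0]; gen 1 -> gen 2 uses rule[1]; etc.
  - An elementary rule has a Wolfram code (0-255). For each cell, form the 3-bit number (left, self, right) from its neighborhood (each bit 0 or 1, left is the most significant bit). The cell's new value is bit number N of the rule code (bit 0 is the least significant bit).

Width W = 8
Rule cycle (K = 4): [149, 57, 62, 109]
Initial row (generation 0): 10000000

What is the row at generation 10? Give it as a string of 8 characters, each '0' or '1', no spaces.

Answer: 10110010

Derivation:
Gen 0: 10000000
Gen 1 (rule 149): 11111111
Gen 2 (rule 57): 10000000
Gen 3 (rule 62): 11000000
Gen 4 (rule 109): 11011111
Gen 5 (rule 149): 00001110
Gen 6 (rule 57): 11101001
Gen 7 (rule 62): 10011111
Gen 8 (rule 109): 10010001
Gen 9 (rule 149): 11011101
Gen 10 (rule 57): 10110010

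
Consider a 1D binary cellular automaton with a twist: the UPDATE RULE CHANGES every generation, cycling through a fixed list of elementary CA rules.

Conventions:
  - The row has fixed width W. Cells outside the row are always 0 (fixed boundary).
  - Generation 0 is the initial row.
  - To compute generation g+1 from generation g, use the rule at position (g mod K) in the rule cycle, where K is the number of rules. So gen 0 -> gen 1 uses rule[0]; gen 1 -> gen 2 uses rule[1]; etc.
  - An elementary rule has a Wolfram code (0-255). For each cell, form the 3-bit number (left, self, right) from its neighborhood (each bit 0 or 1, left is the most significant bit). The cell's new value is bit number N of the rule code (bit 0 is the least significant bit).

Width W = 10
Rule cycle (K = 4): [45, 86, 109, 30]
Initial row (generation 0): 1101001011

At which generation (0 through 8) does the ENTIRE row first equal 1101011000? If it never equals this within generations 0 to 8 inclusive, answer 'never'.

Answer: 6

Derivation:
Gen 0: 1101001011
Gen 1 (rule 45): 1011001110
Gen 2 (rule 86): 1001110011
Gen 3 (rule 109): 1001010011
Gen 4 (rule 30): 1111011110
Gen 5 (rule 45): 1000110000
Gen 6 (rule 86): 1101011000
Gen 7 (rule 109): 1111111011
Gen 8 (rule 30): 1000000010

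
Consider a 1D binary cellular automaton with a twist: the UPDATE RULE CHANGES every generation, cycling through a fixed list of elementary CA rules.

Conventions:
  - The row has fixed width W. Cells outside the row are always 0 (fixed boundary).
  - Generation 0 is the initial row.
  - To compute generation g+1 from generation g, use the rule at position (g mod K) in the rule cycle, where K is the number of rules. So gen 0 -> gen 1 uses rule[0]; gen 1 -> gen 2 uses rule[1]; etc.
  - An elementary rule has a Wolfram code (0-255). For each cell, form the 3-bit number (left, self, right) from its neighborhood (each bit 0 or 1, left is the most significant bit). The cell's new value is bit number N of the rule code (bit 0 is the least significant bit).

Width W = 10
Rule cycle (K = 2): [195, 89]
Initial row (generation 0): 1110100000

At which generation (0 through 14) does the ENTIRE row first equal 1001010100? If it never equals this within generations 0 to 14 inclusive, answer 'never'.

Answer: 14

Derivation:
Gen 0: 1110100000
Gen 1 (rule 195): 0110001111
Gen 2 (rule 89): 0111101001
Gen 3 (rule 195): 1011100010
Gen 4 (rule 89): 0010111001
Gen 5 (rule 195): 1100011010
Gen 6 (rule 89): 1111011001
Gen 7 (rule 195): 0111001010
Gen 8 (rule 89): 0101100001
Gen 9 (rule 195): 1000101110
Gen 10 (rule 89): 0110001011
Gen 11 (rule 195): 1010110001
Gen 12 (rule 89): 0000111100
Gen 13 (rule 195): 1111011101
Gen 14 (rule 89): 1001010100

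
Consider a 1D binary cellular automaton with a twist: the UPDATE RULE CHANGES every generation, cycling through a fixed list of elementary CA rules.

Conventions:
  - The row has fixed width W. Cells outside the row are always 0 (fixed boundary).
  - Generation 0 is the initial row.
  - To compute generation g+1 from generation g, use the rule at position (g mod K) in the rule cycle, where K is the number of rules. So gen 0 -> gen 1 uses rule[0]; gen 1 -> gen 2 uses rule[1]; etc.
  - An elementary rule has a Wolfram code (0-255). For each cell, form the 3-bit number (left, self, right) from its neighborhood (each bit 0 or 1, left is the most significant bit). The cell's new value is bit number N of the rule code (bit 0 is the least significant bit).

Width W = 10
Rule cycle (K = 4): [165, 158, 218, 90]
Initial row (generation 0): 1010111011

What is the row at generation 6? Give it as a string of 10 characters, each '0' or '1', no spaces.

Gen 0: 1010111011
Gen 1 (rule 165): 1111010100
Gen 2 (rule 158): 1110010110
Gen 3 (rule 218): 1111100111
Gen 4 (rule 90): 1000111101
Gen 5 (rule 165): 1010011011
Gen 6 (rule 158): 1011110010

Answer: 1011110010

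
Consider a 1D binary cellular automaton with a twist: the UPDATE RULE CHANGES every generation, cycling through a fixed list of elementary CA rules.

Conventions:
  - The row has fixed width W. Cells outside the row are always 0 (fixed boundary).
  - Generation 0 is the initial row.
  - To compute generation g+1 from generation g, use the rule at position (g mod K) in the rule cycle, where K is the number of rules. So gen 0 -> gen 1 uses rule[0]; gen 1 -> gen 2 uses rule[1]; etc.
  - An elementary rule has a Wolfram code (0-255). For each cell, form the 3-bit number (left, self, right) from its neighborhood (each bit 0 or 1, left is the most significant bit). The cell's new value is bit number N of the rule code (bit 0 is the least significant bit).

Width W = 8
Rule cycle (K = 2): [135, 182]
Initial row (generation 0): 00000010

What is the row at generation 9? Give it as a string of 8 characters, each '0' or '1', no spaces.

Gen 0: 00000010
Gen 1 (rule 135): 11111110
Gen 2 (rule 182): 01111101
Gen 3 (rule 135): 10111001
Gen 4 (rule 182): 11010111
Gen 5 (rule 135): 00010010
Gen 6 (rule 182): 00111111
Gen 7 (rule 135): 11011110
Gen 8 (rule 182): 00101101
Gen 9 (rule 135): 11100001

Answer: 11100001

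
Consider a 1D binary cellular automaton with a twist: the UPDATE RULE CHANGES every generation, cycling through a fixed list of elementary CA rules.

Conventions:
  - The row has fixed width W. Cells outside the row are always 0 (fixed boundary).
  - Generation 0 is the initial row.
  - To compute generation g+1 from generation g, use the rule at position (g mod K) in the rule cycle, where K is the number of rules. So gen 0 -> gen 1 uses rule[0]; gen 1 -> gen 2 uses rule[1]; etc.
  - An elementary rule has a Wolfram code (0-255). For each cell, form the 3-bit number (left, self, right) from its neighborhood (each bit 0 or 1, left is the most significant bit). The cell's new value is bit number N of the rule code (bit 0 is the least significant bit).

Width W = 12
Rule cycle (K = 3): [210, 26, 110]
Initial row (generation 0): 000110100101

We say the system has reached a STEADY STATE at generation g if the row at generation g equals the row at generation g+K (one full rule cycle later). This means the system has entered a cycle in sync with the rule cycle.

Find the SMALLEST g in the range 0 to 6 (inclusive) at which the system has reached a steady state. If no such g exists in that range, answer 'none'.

Gen 0: 000110100101
Gen 1 (rule 210): 001010011000
Gen 2 (rule 26): 010001110100
Gen 3 (rule 110): 110011011100
Gen 4 (rule 210): 011101001110
Gen 5 (rule 26): 110000111001
Gen 6 (rule 110): 110001101011
Gen 7 (rule 210): 011010100001
Gen 8 (rule 26): 110000010010
Gen 9 (rule 110): 110000110110

Answer: none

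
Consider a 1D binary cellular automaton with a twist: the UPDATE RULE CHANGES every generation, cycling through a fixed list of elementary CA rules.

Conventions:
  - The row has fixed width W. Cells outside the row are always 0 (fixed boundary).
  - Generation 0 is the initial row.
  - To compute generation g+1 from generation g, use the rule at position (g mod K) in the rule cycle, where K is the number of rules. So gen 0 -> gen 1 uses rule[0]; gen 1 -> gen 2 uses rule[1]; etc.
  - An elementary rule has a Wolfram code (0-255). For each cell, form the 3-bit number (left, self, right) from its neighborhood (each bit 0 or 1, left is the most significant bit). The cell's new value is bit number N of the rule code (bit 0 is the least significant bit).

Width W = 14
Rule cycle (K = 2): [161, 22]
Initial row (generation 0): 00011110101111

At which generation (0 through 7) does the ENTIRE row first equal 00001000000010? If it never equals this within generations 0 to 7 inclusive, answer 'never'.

Gen 0: 00011110101111
Gen 1 (rule 161): 11001101010110
Gen 2 (rule 22): 00110001010001
Gen 3 (rule 161): 10000100100100
Gen 4 (rule 22): 11001111111110
Gen 5 (rule 161): 00000111111100
Gen 6 (rule 22): 00001000000010
Gen 7 (rule 161): 11100011111000

Answer: 6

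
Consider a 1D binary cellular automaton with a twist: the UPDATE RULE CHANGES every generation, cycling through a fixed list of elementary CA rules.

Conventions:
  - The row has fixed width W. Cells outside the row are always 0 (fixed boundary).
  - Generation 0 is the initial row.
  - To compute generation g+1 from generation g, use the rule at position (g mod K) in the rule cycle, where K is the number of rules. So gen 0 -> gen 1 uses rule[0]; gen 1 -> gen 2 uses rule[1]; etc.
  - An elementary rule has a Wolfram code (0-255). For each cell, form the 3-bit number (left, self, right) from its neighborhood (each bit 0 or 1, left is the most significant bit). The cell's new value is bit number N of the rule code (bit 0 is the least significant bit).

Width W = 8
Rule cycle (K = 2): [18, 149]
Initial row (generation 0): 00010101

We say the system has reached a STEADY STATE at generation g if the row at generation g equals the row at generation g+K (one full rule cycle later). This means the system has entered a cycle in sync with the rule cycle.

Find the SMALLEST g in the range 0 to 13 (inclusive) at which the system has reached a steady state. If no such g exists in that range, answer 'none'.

Answer: 3

Derivation:
Gen 0: 00010101
Gen 1 (rule 18): 00100000
Gen 2 (rule 149): 10111111
Gen 3 (rule 18): 00000000
Gen 4 (rule 149): 11111111
Gen 5 (rule 18): 00000000
Gen 6 (rule 149): 11111111
Gen 7 (rule 18): 00000000
Gen 8 (rule 149): 11111111
Gen 9 (rule 18): 00000000
Gen 10 (rule 149): 11111111
Gen 11 (rule 18): 00000000
Gen 12 (rule 149): 11111111
Gen 13 (rule 18): 00000000
Gen 14 (rule 149): 11111111
Gen 15 (rule 18): 00000000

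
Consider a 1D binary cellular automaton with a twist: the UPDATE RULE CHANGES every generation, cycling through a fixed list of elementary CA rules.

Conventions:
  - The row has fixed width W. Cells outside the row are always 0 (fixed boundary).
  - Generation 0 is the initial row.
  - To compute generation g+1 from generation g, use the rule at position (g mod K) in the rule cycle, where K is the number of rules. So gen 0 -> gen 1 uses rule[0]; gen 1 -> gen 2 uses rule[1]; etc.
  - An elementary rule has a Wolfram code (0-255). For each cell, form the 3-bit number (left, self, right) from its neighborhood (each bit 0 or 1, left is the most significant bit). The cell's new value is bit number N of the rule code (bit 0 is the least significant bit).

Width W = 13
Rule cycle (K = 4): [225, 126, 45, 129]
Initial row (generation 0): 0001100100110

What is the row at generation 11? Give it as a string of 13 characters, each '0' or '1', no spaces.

Gen 0: 0001100100110
Gen 1 (rule 225): 1100100000010
Gen 2 (rule 126): 1111110000111
Gen 3 (rule 45): 1000000110100
Gen 4 (rule 129): 0011110000001
Gen 5 (rule 225): 1001110111100
Gen 6 (rule 126): 1111011100110
Gen 7 (rule 45): 1000110000100
Gen 8 (rule 129): 0010000110001
Gen 9 (rule 225): 1000110010100
Gen 10 (rule 126): 1101111111110
Gen 11 (rule 45): 1011000000000

Answer: 1011000000000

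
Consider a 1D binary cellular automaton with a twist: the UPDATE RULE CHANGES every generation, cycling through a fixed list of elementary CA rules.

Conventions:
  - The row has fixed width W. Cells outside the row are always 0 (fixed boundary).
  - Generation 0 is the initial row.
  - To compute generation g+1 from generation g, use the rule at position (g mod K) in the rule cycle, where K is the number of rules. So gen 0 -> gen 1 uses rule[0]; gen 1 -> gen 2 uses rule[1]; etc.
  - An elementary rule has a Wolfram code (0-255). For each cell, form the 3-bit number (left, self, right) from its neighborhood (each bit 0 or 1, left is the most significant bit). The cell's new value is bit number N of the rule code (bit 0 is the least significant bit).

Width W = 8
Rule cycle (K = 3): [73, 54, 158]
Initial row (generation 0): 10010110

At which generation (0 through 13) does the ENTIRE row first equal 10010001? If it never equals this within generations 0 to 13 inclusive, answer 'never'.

Answer: 10

Derivation:
Gen 0: 10010110
Gen 1 (rule 73): 00000110
Gen 2 (rule 54): 00001001
Gen 3 (rule 158): 00011111
Gen 4 (rule 73): 11010001
Gen 5 (rule 54): 00111011
Gen 6 (rule 158): 01110010
Gen 7 (rule 73): 01010000
Gen 8 (rule 54): 11111000
Gen 9 (rule 158): 11110100
Gen 10 (rule 73): 10010001
Gen 11 (rule 54): 11111011
Gen 12 (rule 158): 11110010
Gen 13 (rule 73): 10010000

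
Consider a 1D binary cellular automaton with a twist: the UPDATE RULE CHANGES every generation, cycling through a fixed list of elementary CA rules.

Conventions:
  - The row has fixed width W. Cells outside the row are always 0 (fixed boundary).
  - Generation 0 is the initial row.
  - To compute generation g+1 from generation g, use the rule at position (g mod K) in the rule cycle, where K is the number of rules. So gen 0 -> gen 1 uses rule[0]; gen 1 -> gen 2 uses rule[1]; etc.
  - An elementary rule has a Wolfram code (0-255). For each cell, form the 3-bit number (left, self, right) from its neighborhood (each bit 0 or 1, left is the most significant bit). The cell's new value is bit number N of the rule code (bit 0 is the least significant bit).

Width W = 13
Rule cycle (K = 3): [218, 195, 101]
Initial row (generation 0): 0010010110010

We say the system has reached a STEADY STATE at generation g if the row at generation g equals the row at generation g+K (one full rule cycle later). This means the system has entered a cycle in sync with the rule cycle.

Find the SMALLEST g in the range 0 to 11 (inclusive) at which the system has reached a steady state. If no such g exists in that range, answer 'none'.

Answer: none

Derivation:
Gen 0: 0010010110010
Gen 1 (rule 218): 0101100111101
Gen 2 (rule 195): 1000101011100
Gen 3 (rule 101): 1010111100101
Gen 4 (rule 218): 0000111111000
Gen 5 (rule 195): 1111011111011
Gen 6 (rule 101): 0001100001101
Gen 7 (rule 218): 0011110011100
Gen 8 (rule 195): 1101110101101
Gen 9 (rule 101): 0110011110111
Gen 10 (rule 218): 1111111110111
Gen 11 (rule 195): 0111111110011
Gen 12 (rule 101): 0000000010001
Gen 13 (rule 218): 0000000101010
Gen 14 (rule 195): 1111111000000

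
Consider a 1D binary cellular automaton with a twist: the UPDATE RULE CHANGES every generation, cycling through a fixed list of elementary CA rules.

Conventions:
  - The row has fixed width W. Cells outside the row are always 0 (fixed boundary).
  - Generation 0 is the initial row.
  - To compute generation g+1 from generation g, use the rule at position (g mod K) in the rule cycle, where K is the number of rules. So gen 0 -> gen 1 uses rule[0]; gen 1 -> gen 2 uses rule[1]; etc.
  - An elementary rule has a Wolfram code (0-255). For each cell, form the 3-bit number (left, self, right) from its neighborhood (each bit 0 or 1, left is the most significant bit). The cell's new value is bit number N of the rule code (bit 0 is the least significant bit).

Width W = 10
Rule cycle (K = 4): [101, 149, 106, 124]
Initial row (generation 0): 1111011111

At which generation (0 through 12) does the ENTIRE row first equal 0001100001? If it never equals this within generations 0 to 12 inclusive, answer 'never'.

Answer: 1

Derivation:
Gen 0: 1111011111
Gen 1 (rule 101): 0001100001
Gen 2 (rule 149): 1100011101
Gen 3 (rule 106): 1100110110
Gen 4 (rule 124): 1110111111
Gen 5 (rule 101): 0011000001
Gen 6 (rule 149): 1000111101
Gen 7 (rule 106): 0001100110
Gen 8 (rule 124): 0001110111
Gen 9 (rule 101): 1100011001
Gen 10 (rule 149): 0011000101
Gen 11 (rule 106): 0111001010
Gen 12 (rule 124): 0101101111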